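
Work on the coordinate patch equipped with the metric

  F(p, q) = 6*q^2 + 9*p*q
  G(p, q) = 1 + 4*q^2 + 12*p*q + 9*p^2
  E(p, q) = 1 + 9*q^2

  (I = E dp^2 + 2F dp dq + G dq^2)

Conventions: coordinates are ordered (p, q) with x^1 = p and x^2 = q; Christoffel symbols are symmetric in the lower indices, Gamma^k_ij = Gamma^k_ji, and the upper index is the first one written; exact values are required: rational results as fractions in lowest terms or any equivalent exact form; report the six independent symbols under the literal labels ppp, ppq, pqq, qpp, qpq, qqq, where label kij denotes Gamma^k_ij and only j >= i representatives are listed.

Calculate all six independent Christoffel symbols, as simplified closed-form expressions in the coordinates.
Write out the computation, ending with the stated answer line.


E = 1 + 9*q^2; F = 6*q^2 + 9*p*q; G = 1 + 4*q^2 + 12*p*q + 9*p^2
Gamma^k_ij = (1/2) g^{kl} (d_i g_jl + d_j g_il - d_l g_ij), with g^inv = (1/(EG-F^2)) [[G, -F], [-F, E]]
first partials: E_p = 0, E_q = 18*q, F_p = 9*q, F_q = 12*q + 9*p, G_p = 12*q + 18*p, G_q = 8*q + 12*p
D = EG - F^2 = 1 + 13*q^2 + 12*p*q + 9*p^2
expanded: Gamma^p_pp = (G E_p - 2F F_p + F E_q)/(2D), Gamma^p_pq = (G E_q - F G_p)/(2D), Gamma^p_qq = (2G F_q - G G_p - F G_q)/(2D), Gamma^q_pp = (2E F_p - E E_q - F E_p)/(2D), Gamma^q_pq = (E G_p - F E_q)/(2D), Gamma^q_qq = (E G_q - 2F F_q + F G_p)/(2D); substitute and cancel common factors

Answer: Gamma_ppp = 0, Gamma_ppq = 9*q/(9*p^2 + 12*p*q + 13*q^2 + 1), Gamma_pqq = 6*q/(9*p^2 + 12*p*q + 13*q^2 + 1), Gamma_qpp = 0, Gamma_qpq = (9*p + 6*q)/(9*p^2 + 12*p*q + 13*q^2 + 1), Gamma_qqq = (6*p + 4*q)/(9*p^2 + 12*p*q + 13*q^2 + 1)


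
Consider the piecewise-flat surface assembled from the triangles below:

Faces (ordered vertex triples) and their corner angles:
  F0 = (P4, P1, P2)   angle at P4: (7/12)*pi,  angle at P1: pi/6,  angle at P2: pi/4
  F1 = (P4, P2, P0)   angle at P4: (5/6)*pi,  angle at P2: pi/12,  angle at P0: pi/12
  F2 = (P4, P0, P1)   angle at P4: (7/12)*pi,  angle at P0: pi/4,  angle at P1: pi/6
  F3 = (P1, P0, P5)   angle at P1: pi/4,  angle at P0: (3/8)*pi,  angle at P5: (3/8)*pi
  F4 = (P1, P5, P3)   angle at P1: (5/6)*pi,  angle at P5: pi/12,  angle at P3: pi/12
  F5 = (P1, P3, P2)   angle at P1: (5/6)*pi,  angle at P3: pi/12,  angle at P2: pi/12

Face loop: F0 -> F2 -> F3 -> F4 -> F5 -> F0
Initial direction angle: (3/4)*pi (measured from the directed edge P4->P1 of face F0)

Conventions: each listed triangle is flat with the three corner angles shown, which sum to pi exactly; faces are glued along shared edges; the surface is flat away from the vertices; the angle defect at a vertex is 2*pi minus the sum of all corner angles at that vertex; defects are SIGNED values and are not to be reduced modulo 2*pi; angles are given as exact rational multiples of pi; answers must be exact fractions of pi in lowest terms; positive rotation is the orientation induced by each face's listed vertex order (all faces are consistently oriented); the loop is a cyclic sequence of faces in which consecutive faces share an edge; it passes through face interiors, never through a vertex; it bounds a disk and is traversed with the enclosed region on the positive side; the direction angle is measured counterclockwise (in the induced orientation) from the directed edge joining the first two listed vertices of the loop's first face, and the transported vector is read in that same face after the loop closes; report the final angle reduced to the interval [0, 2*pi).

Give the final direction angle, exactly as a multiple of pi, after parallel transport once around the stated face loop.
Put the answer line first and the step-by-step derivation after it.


Answer: final direction angle = pi/2

enclosed vertex P1: corner angles sum to (9/4)*pi, defect = 2*pi - (9/4)*pi = -pi/4
summing the enclosed defects onto the initial angle, mod 2*pi in the induced orientation:
final angle = (3/4)*pi - pi/4 = pi/2 (mod 2*pi)


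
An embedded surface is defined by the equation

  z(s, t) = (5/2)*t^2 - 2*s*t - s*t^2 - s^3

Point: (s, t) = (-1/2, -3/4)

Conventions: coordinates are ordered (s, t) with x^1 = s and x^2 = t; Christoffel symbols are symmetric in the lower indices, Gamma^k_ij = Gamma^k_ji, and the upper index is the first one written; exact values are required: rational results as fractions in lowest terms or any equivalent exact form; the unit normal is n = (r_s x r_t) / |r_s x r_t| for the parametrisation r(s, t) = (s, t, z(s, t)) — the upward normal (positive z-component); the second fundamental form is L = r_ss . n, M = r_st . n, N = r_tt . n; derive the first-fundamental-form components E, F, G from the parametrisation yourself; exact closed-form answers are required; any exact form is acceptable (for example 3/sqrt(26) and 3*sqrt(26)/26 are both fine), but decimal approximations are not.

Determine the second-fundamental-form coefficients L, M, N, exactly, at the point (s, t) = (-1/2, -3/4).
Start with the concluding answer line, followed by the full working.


Answer: L = 48*sqrt(3401)/3401, M = -8*sqrt(3401)/3401, N = 96*sqrt(3401)/3401

z_s = 3/16, z_t = -7/2, z_ss = 3, z_st = -1/2, z_tt = 6
E = 265/256, F = -21/32, G = 53/4; answer radicand W^2 = 3401/256
unnormalised second-form numerators: l = 3, m = -1/2, n = 6; L = l/sqrt(3401/256), and similarly M = m/sqrt(W^2), N = n/sqrt(W^2)


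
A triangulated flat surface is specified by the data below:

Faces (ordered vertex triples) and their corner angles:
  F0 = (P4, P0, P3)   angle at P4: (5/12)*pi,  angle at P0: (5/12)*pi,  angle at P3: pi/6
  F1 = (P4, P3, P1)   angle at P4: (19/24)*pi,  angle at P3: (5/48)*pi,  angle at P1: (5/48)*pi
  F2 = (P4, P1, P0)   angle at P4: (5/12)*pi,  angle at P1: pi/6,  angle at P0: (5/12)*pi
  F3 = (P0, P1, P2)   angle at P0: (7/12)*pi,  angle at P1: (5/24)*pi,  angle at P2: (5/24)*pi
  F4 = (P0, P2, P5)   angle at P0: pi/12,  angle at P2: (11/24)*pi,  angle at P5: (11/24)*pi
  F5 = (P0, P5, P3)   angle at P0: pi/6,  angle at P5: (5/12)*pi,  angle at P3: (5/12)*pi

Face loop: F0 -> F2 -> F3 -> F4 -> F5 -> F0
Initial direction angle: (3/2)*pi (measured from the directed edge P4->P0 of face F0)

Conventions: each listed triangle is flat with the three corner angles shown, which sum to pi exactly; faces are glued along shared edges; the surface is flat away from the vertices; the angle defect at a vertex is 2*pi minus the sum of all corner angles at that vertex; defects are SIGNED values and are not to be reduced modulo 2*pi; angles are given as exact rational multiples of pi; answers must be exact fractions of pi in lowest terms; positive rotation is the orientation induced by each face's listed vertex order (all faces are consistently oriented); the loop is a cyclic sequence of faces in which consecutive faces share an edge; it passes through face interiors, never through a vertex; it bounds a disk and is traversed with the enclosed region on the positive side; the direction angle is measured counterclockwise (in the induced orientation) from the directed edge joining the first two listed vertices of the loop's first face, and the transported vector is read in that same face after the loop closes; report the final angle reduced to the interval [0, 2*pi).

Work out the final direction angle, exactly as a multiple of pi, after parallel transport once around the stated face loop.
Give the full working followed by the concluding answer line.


enclosed vertex P0: corner angles sum to (5/3)*pi, defect = 2*pi - (5/3)*pi = pi/3
holonomy = initial angle + sum of enclosed defects (mod 2*pi), positive in the induced orientation
final angle = (3/2)*pi + pi/3 = (11/6)*pi (mod 2*pi)

Answer: final direction angle = (11/6)*pi


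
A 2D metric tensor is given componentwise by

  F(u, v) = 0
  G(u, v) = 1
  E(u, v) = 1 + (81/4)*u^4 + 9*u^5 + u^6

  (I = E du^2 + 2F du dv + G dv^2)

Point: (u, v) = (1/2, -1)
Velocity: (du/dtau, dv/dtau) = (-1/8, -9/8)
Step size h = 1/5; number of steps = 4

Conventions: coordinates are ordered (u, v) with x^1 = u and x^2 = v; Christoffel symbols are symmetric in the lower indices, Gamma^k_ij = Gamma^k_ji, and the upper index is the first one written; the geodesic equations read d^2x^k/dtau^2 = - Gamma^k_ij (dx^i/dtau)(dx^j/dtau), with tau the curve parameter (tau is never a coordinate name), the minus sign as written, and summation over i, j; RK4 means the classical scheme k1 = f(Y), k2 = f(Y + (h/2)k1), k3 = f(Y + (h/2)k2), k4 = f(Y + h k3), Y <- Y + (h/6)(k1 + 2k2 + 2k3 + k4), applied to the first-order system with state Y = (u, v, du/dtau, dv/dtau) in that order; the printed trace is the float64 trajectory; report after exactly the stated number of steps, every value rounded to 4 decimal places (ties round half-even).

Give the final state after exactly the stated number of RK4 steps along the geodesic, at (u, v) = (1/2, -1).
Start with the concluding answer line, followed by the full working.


Answer: u = 0.3858, v = -1.9000, du/dtau = -0.1618, dv/dtau = -1.1250

f(Y) = (du/dtau, dv/dtau, -Gamma^u_ij Y'^i Y'^j, -Gamma^v_ij Y'^i Y'^j) with the Gammas evaluated at the stage position; h = 0.200000; intermediate values shown to 6 dp
step 0: u = 0.5000, v = -1.0000, du/dtau = -0.1250, dv/dtau = -1.1250
step 1:
  k1: at (u, v) = (0.500000, -1.000000), (du/dtau, dv/dtau) = (-0.125000, -1.125000); Gamma_uuu = 2.560976, Gamma_uuv = 0.000000, Gamma_uvv = 0.000000, Gamma_vuu = 0.000000, Gamma_vuv = 0.000000, Gamma_vvv = 0.000000; k1 = (-0.125000, -1.125000, -0.040015, 0.000000)
  k2: at (u, v) = (0.487500, -1.112500), (du/dtau, dv/dtau) = (-0.129002, -1.125000); Gamma_uuu = 2.513820, Gamma_uuv = 0.000000, Gamma_uvv = 0.000000, Gamma_vuu = 0.000000, Gamma_vuv = 0.000000, Gamma_vvv = 0.000000; k2 = (-0.129002, -1.125000, -0.041833, 0.000000)
  k3: at (u, v) = (0.487100, -1.112500), (du/dtau, dv/dtau) = (-0.129183, -1.125000); Gamma_uuu = 2.512193, Gamma_uuv = 0.000000, Gamma_uvv = 0.000000, Gamma_vuu = 0.000000, Gamma_vuv = 0.000000, Gamma_vvv = 0.000000; k3 = (-0.129183, -1.125000, -0.041924, 0.000000)
  k4: at (u, v) = (0.474163, -1.225000), (du/dtau, dv/dtau) = (-0.133385, -1.125000); Gamma_uuu = 2.455605, Gamma_uuv = 0.000000, Gamma_uvv = 0.000000, Gamma_vuu = 0.000000, Gamma_vuv = 0.000000, Gamma_vvv = 0.000000; k4 = (-0.133385, -1.125000, -0.043689, 0.000000)
  Y <- Y + (h/6)(k1 + 2k2 + 2k3 + k4): u = 0.4742, v = -1.2250, du/dtau = -0.1334, dv/dtau = -1.1250
step 2:
  k1: at (u, v) = (0.474175, -1.225000), (du/dtau, dv/dtau) = (-0.133374, -1.125000); Gamma_uuu = 2.455659, Gamma_uuv = 0.000000, Gamma_uvv = 0.000000, Gamma_vuu = 0.000000, Gamma_vuv = 0.000000, Gamma_vvv = 0.000000; k1 = (-0.133374, -1.125000, -0.043683, 0.000000)
  k2: at (u, v) = (0.460837, -1.337500), (du/dtau, dv/dtau) = (-0.137742, -1.125000); Gamma_uuu = 2.389075, Gamma_uuv = 0.000000, Gamma_uvv = 0.000000, Gamma_vuu = 0.000000, Gamma_vuv = 0.000000, Gamma_vvv = 0.000000; k2 = (-0.137742, -1.125000, -0.045328, 0.000000)
  k3: at (u, v) = (0.460401, -1.337500), (du/dtau, dv/dtau) = (-0.137907, -1.125000); Gamma_uuu = 2.386751, Gamma_uuv = 0.000000, Gamma_uvv = 0.000000, Gamma_vuu = 0.000000, Gamma_vuv = 0.000000, Gamma_vvv = 0.000000; k3 = (-0.137907, -1.125000, -0.045392, 0.000000)
  k4: at (u, v) = (0.446593, -1.450000), (du/dtau, dv/dtau) = (-0.142452, -1.125000); Gamma_uuu = 2.308629, Gamma_uuv = 0.000000, Gamma_uvv = 0.000000, Gamma_vuu = 0.000000, Gamma_vuv = 0.000000, Gamma_vvv = 0.000000; k4 = (-0.142452, -1.125000, -0.046848, 0.000000)
  Y <- Y + (h/6)(k1 + 2k2 + 2k3 + k4): u = 0.4466, v = -1.4500, du/dtau = -0.1424, dv/dtau = -1.1250
step 3:
  k1: at (u, v) = (0.446604, -1.450000), (du/dtau, dv/dtau) = (-0.142440, -1.125000); Gamma_uuu = 2.308692, Gamma_uuv = 0.000000, Gamma_uvv = 0.000000, Gamma_vuu = 0.000000, Gamma_vuv = 0.000000, Gamma_vvv = 0.000000; k1 = (-0.142440, -1.125000, -0.046841, 0.000000)
  k2: at (u, v) = (0.432360, -1.562500), (du/dtau, dv/dtau) = (-0.147124, -1.125000); Gamma_uuu = 2.218709, Gamma_uuv = 0.000000, Gamma_uvv = 0.000000, Gamma_vuu = 0.000000, Gamma_vuv = 0.000000, Gamma_vvv = 0.000000; k2 = (-0.147124, -1.125000, -0.048025, 0.000000)
  k3: at (u, v) = (0.431892, -1.562500), (du/dtau, dv/dtau) = (-0.147242, -1.125000); Gamma_uuu = 2.215591, Gamma_uuv = 0.000000, Gamma_uvv = 0.000000, Gamma_vuu = 0.000000, Gamma_vuv = 0.000000, Gamma_vvv = 0.000000; k3 = (-0.147242, -1.125000, -0.048035, 0.000000)
  k4: at (u, v) = (0.417156, -1.675000), (du/dtau, dv/dtau) = (-0.152047, -1.125000); Gamma_uuu = 2.112517, Gamma_uuv = 0.000000, Gamma_uvv = 0.000000, Gamma_vuu = 0.000000, Gamma_vuv = 0.000000, Gamma_vvv = 0.000000; k4 = (-0.152047, -1.125000, -0.048838, 0.000000)
  Y <- Y + (h/6)(k1 + 2k2 + 2k3 + k4): u = 0.4172, v = -1.6750, du/dtau = -0.1520, dv/dtau = -1.1250
step 4:
  k1: at (u, v) = (0.417163, -1.675000), (du/dtau, dv/dtau) = (-0.152033, -1.125000); Gamma_uuu = 2.112574, Gamma_uuv = 0.000000, Gamma_uvv = 0.000000, Gamma_vuu = 0.000000, Gamma_vuv = 0.000000, Gamma_vvv = 0.000000; k1 = (-0.152033, -1.125000, -0.048830, 0.000000)
  k2: at (u, v) = (0.401960, -1.787500), (du/dtau, dv/dtau) = (-0.156916, -1.125000); Gamma_uuu = 1.996655, Gamma_uuv = 0.000000, Gamma_uvv = 0.000000, Gamma_vuu = 0.000000, Gamma_vuv = 0.000000, Gamma_vvv = 0.000000; k2 = (-0.156916, -1.125000, -0.049163, 0.000000)
  k3: at (u, v) = (0.401472, -1.787500), (du/dtau, dv/dtau) = (-0.156949, -1.125000); Gamma_uuu = 1.992782, Gamma_uuv = 0.000000, Gamma_uvv = 0.000000, Gamma_vuu = 0.000000, Gamma_vuv = 0.000000, Gamma_vvv = 0.000000; k3 = (-0.156949, -1.125000, -0.049088, 0.000000)
  k4: at (u, v) = (0.385774, -1.900000), (du/dtau, dv/dtau) = (-0.161851, -1.125000); Gamma_uuu = 1.863769, Gamma_uuv = 0.000000, Gamma_uvv = 0.000000, Gamma_vuu = 0.000000, Gamma_vuv = 0.000000, Gamma_vvv = 0.000000; k4 = (-0.161851, -1.125000, -0.048823, 0.000000)
  Y <- Y + (h/6)(k1 + 2k2 + 2k3 + k4): u = 0.3858, v = -1.9000, du/dtau = -0.1618, dv/dtau = -1.1250


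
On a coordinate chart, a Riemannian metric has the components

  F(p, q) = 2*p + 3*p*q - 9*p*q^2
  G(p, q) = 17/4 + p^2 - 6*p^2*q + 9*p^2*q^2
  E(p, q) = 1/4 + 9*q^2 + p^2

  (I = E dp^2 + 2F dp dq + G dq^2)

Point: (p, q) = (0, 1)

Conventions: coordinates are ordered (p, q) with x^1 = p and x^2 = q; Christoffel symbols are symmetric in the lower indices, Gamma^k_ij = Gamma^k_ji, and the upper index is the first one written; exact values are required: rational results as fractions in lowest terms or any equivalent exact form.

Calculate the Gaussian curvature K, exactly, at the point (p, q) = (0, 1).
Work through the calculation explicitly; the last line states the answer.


E = 37/4, F = 0, G = 17/4, EG - F^2 = 629/16 at the point
E_p = 0, E_q = 18, F_p = -4, F_q = 0, G_p = 0, G_q = 0
E_qq = 18, F_pq = -15, G_pp = 8
The intrinsic route: Brioschi's K = (det M1 - det M2)/(EG - F^2)^2.
M1 = [[-E_qq/2 + F_pq - G_pp/2, E_p/2, F_p - E_q/2], [F_q - G_p/2, E, F], [G_q/2, F, G]] = [[-28, 0, -13], [0, 37/4, 0], [0, 0, 17/4]]; det M1 = -4403/4
M2 = [[0, E_q/2, G_p/2], [E_q/2, E, F], [G_p/2, F, G]] = [[0, 9, 0], [9, 37/4, 0], [0, 0, 17/4]]; det M2 = -1377/4
det M1 - det M2 = -1513/2; K = -1513/2 / (629/16)^2 = -11392/23273

Answer: K = -11392/23273


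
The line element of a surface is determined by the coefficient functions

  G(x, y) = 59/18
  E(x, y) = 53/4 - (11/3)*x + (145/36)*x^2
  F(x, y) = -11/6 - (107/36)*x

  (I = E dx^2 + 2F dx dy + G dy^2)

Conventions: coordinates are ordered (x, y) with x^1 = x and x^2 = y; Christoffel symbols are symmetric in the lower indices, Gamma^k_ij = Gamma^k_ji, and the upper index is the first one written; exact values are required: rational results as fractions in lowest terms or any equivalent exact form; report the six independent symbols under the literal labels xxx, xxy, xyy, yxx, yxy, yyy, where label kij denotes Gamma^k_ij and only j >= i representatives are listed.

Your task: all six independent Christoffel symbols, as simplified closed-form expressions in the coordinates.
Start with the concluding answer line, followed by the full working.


Answer: Gamma_xxx = (629*x - 1650)/(629*x^2 - 3300*x + 5770), Gamma_xxy = 0, Gamma_xyy = 0, Gamma_yxx = (1848*x - 6155)/(629*x^2 - 3300*x + 5770), Gamma_yxy = 0, Gamma_yyy = 0

E = 53/4 - (11/3)*x + (145/36)*x^2; F = -11/6 - (107/36)*x; G = 59/18
Gamma^k_ij = (1/2) g^{kl} (d_i g_jl + d_j g_il - d_l g_ij), with g^inv = (1/(EG-F^2)) [[G, -F], [-F, E]]
first partials: E_x = -11/3 + (145/18)*x, E_y = 0, F_x = -107/36, F_y = 0, G_x = 0, G_y = 0
D = EG - F^2 = 2885/72 - (275/12)*x + (629/144)*x^2
expanded: Gamma^x_xx = (G E_x - 2F F_x + F E_y)/(2D), Gamma^x_xy = (G E_y - F G_x)/(2D), Gamma^x_yy = (2G F_y - G G_x - F G_y)/(2D), Gamma^y_xx = (2E F_x - E E_y - F E_x)/(2D), Gamma^y_xy = (E G_x - F E_y)/(2D), Gamma^y_yy = (E G_y - 2F F_y + F G_x)/(2D); substitute and cancel common factors


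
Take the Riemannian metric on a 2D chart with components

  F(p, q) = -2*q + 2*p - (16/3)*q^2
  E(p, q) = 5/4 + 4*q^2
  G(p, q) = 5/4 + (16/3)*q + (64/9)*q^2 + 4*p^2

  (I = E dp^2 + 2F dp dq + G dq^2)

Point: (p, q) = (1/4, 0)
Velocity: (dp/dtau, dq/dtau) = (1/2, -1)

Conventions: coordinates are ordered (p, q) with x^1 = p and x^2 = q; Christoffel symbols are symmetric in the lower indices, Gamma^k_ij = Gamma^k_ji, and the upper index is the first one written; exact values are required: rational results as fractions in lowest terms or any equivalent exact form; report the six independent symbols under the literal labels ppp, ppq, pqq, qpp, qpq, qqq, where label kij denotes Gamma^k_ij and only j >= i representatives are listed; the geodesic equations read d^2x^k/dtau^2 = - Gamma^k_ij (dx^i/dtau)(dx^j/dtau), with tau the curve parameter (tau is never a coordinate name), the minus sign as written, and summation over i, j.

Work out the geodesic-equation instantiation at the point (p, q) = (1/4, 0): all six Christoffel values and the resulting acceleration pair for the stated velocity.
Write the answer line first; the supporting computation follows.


Answer: Gamma_ppp = -8/13, Gamma_ppq = -4/13, Gamma_pqq = -140/39, Gamma_qpp = 20/13, Gamma_qpq = 10/13, Gamma_qqq = 116/39; accelerations (d^2p/dtau^2, d^2q/dtau^2) = (134/39, -101/39)

E = 5/4, F = 1/2, G = 3/2 at the point
E_p = 0, E_q = 0, F_p = 2, F_q = -2, G_p = 2, G_q = 16/3
EG - F^2 = 13/8;  g^inv = (8/13) * [[3/2, -1/2], [-1/2, 5/4]]
first-kind symbols [ij,l] = (1/2)(d_i g_jl + d_j g_il - d_l g_ij): [pp,p] = E_p/2 = 0, [pp,q] = F_p - E_q/2 = 2, [pq,p] = E_q/2 = 0, [pq,q] = G_p/2 = 1, [qq,p] = F_q - G_p/2 = -3, [qq,q] = G_q/2 = 8/3
Gamma^p_ij = (G*[ij,p] - F*[ij,q])/(EG - F^2), Gamma^q_ij = (E*[ij,q] - F*[ij,p])/(EG - F^2)
Gamma_ppp = -8/13, Gamma_ppq = -4/13, Gamma_pqq = -140/39, Gamma_qpp = 20/13, Gamma_qpq = 10/13, Gamma_qqq = 116/39
d^2p/dtau^2 = -(Gamma_ppp*(1/2)^2 + 2*Gamma_ppq*(1/2)*(-1) + Gamma_pqq*(-1)^2) = 134/39
d^2q/dtau^2 = -(Gamma_qpp*(1/2)^2 + 2*Gamma_qpq*(1/2)*(-1) + Gamma_qqq*(-1)^2) = -101/39


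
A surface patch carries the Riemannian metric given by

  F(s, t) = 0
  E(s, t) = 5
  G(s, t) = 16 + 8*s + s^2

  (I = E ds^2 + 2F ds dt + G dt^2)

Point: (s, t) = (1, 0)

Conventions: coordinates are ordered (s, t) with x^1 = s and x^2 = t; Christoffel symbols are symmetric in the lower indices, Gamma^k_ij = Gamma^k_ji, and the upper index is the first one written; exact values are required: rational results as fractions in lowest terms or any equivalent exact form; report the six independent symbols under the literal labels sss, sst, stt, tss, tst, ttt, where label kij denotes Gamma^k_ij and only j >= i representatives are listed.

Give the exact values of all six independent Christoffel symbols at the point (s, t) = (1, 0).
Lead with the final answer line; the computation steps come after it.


Answer: Gamma_sss = 0, Gamma_sst = 0, Gamma_stt = -1, Gamma_tss = 0, Gamma_tst = 1/5, Gamma_ttt = 0

E = 5, F = 0, G = 25 at the point
E_s = 0, E_t = 0, F_s = 0, F_t = 0, G_s = 10, G_t = 0
EG - F^2 = 125;  g^inv = (1/125) * [[25, 0], [0, 5]]
first-kind symbols [ij,l] = (1/2)(d_i g_jl + d_j g_il - d_l g_ij): [ss,s] = E_s/2 = 0, [ss,t] = F_s - E_t/2 = 0, [st,s] = E_t/2 = 0, [st,t] = G_s/2 = 5, [tt,s] = F_t - G_s/2 = -5, [tt,t] = G_t/2 = 0
Gamma^s_ij = (G*[ij,s] - F*[ij,t])/(EG - F^2), Gamma^t_ij = (E*[ij,t] - F*[ij,s])/(EG - F^2)


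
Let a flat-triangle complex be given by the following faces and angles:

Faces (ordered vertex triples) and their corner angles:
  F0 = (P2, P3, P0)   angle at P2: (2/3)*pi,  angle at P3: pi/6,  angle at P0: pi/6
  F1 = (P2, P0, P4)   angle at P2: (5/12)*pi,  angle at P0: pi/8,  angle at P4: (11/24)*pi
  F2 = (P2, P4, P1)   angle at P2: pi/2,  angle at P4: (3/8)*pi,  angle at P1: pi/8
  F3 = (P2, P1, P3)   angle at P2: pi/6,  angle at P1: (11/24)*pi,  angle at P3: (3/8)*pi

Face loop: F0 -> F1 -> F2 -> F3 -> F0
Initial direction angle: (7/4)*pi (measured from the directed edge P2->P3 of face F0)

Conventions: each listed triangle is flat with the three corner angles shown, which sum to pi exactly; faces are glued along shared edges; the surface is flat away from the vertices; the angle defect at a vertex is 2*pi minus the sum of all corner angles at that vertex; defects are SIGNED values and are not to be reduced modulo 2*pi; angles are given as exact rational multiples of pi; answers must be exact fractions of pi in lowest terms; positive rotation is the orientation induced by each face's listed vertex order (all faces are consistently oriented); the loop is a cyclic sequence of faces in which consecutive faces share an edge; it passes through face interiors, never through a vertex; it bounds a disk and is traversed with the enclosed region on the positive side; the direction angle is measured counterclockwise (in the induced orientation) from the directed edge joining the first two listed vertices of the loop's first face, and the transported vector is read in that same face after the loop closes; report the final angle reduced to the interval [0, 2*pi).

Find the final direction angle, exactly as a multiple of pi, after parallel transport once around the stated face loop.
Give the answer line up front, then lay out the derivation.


Answer: final direction angle = 0

enclosed vertex P2: corner angles sum to (7/4)*pi, defect = 2*pi - (7/4)*pi = pi/4
holonomy = initial angle + sum of enclosed defects (mod 2*pi), positive in the induced orientation
final angle = (7/4)*pi + pi/4 = 0 (mod 2*pi)


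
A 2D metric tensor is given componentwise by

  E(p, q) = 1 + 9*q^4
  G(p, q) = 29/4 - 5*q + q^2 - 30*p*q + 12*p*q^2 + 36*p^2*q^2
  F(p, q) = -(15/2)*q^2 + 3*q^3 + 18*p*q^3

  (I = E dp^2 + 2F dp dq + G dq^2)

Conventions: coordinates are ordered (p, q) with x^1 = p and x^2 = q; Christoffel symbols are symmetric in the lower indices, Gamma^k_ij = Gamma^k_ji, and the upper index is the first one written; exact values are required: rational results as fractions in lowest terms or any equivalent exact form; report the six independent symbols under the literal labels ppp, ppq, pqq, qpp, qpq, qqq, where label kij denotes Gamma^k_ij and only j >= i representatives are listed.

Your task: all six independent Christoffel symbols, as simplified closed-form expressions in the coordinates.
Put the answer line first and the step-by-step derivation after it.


Answer: Gamma_ppp = 0, Gamma_ppq = 72*q^3/(144*p^2*q^2 + 48*p*q^2 - 120*p*q + 36*q^4 + 4*q^2 - 20*q + 29), Gamma_pqq = (72*p*q^2 + 12*q^2)/(144*p^2*q^2 + 48*p*q^2 - 120*p*q + 36*q^4 + 4*q^2 - 20*q + 29), Gamma_qpp = 0, Gamma_qpq = (144*p*q^2 + 24*q^2 - 60*q)/(144*p^2*q^2 + 48*p*q^2 - 120*p*q + 36*q^4 + 4*q^2 - 20*q + 29), Gamma_qqq = (144*p^2*q + 48*p*q - 60*p + 4*q - 10)/(144*p^2*q^2 + 48*p*q^2 - 120*p*q + 36*q^4 + 4*q^2 - 20*q + 29)

E = 1 + 9*q^4; F = -(15/2)*q^2 + 3*q^3 + 18*p*q^3; G = 29/4 - 5*q + q^2 - 30*p*q + 12*p*q^2 + 36*p^2*q^2
Gamma^k_ij = (1/2) g^{kl} (d_i g_jl + d_j g_il - d_l g_ij), with g^inv = (1/(EG-F^2)) [[G, -F], [-F, E]]
first partials: E_p = 0, E_q = 36*q^3, F_p = 18*q^3, F_q = -15*q + 9*q^2 + 54*p*q^2, G_p = -30*q + 12*q^2 + 72*p*q^2, G_q = -5 + 2*q - 30*p + 24*p*q + 72*p^2*q
D = EG - F^2 = 29/4 - 5*q + q^2 - 30*p*q + 12*p*q^2 + 9*q^4 + 36*p^2*q^2
expanded: Gamma^p_pp = (G E_p - 2F F_p + F E_q)/(2D), Gamma^p_pq = (G E_q - F G_p)/(2D), Gamma^p_qq = (2G F_q - G G_p - F G_q)/(2D), Gamma^q_pp = (2E F_p - E E_q - F E_p)/(2D), Gamma^q_pq = (E G_p - F E_q)/(2D), Gamma^q_qq = (E G_q - 2F F_q + F G_p)/(2D); substitute and cancel common factors


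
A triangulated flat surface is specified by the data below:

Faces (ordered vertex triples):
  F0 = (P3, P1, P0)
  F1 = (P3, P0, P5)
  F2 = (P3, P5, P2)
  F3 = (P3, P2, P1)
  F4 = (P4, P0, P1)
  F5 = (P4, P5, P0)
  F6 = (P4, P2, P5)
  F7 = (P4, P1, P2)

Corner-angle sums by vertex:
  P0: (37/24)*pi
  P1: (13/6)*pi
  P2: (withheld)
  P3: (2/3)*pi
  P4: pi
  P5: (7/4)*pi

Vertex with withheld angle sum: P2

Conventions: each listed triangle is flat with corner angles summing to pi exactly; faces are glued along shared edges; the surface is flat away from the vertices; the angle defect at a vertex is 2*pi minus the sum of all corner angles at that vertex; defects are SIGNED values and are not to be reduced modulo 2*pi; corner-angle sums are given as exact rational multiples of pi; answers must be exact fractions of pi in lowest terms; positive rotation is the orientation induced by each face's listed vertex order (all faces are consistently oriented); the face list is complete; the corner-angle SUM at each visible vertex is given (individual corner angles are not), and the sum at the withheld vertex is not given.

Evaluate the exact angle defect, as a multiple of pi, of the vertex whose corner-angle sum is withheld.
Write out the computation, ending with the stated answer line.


V = 6, E = 12, F = 8; chi = V - E + F = 2
Gauss-Bonnet: total defect = 2*pi*chi = 4*pi; visible defects sum to (23/8)*pi

Answer: defect(P2) = (9/8)*pi


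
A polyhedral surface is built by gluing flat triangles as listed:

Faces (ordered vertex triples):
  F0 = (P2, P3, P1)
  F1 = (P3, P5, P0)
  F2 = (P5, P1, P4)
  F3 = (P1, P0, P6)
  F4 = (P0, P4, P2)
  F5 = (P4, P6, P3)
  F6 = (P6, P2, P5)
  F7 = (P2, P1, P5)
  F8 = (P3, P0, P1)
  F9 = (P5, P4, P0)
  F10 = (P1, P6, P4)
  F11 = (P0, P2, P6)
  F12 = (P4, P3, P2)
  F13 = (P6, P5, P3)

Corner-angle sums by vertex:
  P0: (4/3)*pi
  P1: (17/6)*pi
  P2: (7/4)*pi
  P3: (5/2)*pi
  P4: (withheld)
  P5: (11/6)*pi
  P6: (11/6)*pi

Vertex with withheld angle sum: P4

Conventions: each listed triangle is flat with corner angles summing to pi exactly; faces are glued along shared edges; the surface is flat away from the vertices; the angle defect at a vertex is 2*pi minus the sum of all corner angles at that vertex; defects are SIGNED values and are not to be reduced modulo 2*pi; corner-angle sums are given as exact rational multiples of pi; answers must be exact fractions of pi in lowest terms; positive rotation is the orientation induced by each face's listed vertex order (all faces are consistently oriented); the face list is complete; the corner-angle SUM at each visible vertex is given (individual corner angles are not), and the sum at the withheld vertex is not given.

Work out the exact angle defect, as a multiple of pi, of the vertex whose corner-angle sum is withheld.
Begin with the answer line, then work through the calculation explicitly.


Answer: defect(P4) = pi/12

V = 7, E = 21, F = 14; chi = V - E + F = 0
Gauss-Bonnet: total defect = 2*pi*chi = 0; visible defects sum to -pi/12


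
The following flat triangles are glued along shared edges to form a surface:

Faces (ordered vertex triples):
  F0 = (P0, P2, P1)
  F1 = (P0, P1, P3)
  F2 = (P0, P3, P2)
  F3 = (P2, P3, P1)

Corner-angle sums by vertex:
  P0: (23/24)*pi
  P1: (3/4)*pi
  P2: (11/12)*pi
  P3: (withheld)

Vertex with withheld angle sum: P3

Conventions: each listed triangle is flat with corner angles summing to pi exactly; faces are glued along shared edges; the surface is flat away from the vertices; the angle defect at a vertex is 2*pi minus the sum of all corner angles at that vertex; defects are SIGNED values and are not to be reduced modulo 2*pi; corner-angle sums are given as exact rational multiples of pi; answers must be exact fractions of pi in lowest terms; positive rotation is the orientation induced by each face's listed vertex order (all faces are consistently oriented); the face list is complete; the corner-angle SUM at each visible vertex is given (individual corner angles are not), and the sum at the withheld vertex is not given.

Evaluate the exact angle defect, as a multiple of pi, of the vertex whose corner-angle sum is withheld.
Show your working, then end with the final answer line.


V = 4, E = 6, F = 4; chi = V - E + F = 2
Gauss-Bonnet: total defect = 2*pi*chi = 4*pi; visible defects sum to (27/8)*pi

Answer: defect(P3) = (5/8)*pi


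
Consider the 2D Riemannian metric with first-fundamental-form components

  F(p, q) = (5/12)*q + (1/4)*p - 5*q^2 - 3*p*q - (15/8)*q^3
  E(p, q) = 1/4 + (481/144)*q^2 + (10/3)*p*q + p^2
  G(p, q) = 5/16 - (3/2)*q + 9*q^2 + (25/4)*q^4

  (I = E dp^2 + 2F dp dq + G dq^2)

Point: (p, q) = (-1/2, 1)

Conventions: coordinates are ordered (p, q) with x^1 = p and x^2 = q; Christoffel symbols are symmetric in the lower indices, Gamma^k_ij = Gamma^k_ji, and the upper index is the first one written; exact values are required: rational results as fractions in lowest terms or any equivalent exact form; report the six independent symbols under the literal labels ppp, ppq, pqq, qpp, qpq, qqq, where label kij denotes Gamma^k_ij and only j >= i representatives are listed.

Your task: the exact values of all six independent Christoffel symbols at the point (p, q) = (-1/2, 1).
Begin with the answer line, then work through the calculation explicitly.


Answer: Gamma_ppp = -71308/32667, Gamma_ppq = 81225/10889, Gamma_pqq = -201126/10889, Gamma_qpp = -113965/98001, Gamma_qpq = 88084/32667, Gamma_qqq = -56636/10889

E = 313/144, F = -61/12, G = 225/16 at the point
E_p = 7/3, E_q = 361/72, F_p = -11/4, F_q = -329/24, G_p = 0, G_q = 83/2
EG - F^2 = 10889/2304;  g^inv = (2304/10889) * [[225/16, 61/12], [61/12, 313/144]]
first-kind symbols [ij,l] = (1/2)(d_i g_jl + d_j g_il - d_l g_ij): [pp,p] = E_p/2 = 7/6, [pp,q] = F_p - E_q/2 = -757/144, [pq,p] = E_q/2 = 361/144, [pq,q] = G_p/2 = 0, [qq,p] = F_q - G_p/2 = -329/24, [qq,q] = G_q/2 = 83/4
Gamma^p_ij = (G*[ij,p] - F*[ij,q])/(EG - F^2), Gamma^q_ij = (E*[ij,q] - F*[ij,p])/(EG - F^2)


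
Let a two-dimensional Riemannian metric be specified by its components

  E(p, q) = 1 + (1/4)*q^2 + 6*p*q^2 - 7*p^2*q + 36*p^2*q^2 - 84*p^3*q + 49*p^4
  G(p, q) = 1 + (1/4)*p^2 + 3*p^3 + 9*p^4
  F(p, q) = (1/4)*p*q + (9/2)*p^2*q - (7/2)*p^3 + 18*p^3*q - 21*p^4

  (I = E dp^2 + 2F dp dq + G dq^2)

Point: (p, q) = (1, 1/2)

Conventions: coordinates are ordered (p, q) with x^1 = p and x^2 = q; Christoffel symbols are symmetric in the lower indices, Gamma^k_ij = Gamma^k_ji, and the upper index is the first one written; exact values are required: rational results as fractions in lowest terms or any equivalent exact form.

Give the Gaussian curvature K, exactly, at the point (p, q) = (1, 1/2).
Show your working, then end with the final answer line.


E = 241/16, F = -105/8, G = 53/4, EG - F^2 = 437/16 at the point
E_p = 165/2, E_q = -195/4, F_p = -503/8, F_q = 91/4, G_p = 91/2, G_q = 0
E_qq = 169/2, F_pq = 253/4, G_pp = 253/2
Brioschi: K = (det M1 - det M2) / (EG - F^2)^2 with the standard first/second-derivative matrices M1, M2.
M1 = [[-E_qq/2 + F_pq - G_pp/2, E_p/2, F_p - E_q/2], [F_q - G_p/2, E, F], [G_q/2, F, G]] = [[-169/4, 165/4, -77/2], [0, 241/16, -105/8], [0, -105/8, 53/4]]; det M1 = -73853/64
M2 = [[0, E_q/2, G_p/2], [E_q/2, E, F], [G_p/2, F, G]] = [[0, -195/8, 91/4], [-195/8, 241/16, -105/8], [91/4, -105/8, 53/4]]; det M2 = -71149/64
det M1 - det M2 = -169/4; K = -169/4 / (437/16)^2 = -10816/190969

Answer: K = -10816/190969


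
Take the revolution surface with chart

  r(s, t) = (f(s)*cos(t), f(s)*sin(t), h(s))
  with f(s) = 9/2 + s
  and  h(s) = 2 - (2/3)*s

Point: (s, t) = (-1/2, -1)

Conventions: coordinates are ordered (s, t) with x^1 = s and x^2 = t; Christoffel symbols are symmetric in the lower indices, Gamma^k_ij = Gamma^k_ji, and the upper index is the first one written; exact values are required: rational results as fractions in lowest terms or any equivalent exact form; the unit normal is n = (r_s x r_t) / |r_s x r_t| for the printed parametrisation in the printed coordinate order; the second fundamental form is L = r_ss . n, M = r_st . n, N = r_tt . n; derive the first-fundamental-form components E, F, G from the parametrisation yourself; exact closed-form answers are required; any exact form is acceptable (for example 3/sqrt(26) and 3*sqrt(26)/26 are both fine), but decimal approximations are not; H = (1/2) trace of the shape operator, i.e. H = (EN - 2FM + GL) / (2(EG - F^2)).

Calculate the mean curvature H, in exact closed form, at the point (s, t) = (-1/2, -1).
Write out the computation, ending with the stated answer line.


f = 4, f' = 1, f'' = 0, h' = -2/3, h'' = 0
E = 13/9, F = 0, G = 16; answer radicand W^2 = 13/9
unnormalised second-form numerators: l = 0, m = 0, n = -8/3; L = l/sqrt(13/9), and similarly M = m/sqrt(W^2), N = n/sqrt(W^2)
H = (E*n - 2*F*m + G*l) / (2*(EG - F^2)*sqrt(W^2)); E*n - 2*F*m + G*l = -104/27, EG - F^2 = 208/9, so H = (-1/12)/sqrt(13/9)

Answer: H = -sqrt(13)/52


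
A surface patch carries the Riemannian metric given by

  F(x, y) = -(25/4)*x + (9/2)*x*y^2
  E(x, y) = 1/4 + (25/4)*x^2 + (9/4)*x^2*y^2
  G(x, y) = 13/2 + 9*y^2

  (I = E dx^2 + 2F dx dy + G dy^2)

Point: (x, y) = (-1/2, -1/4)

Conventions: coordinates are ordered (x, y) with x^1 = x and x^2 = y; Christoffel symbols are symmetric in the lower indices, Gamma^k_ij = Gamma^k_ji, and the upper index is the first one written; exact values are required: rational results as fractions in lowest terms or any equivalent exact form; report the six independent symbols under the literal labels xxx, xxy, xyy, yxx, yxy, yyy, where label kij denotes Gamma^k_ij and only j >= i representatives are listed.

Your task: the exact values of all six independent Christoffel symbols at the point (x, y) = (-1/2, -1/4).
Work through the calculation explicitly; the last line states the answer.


E = 473/256, F = 191/64, G = 113/16 at the point
E_x = -409/64, E_y = -9/32, F_x = -191/32, F_y = 9/8, G_x = 0, G_y = -9/2
EG - F^2 = 2121/512;  g^inv = (512/2121) * [[113/16, -191/64], [-191/64, 473/256]]
first-kind symbols [ij,l] = (1/2)(d_i g_jl + d_j g_il - d_l g_ij): [xx,x] = E_x/2 = -409/128, [xx,y] = F_x - E_y/2 = -373/64, [xy,x] = E_y/2 = -9/64, [xy,y] = G_x/2 = 0, [yy,x] = F_y - G_x/2 = 9/8, [yy,y] = G_y/2 = -9/4
Gamma^x_ij = (G*[ij,x] - F*[ij,y])/(EG - F^2), Gamma^y_ij = (E*[ij,y] - F*[ij,x])/(EG - F^2)

Answer: Gamma_xxx = -21191/16968, Gamma_xxy = -339/1414, Gamma_xyy = 2502/707, Gamma_yxx = -20191/67872, Gamma_yxy = 573/5656, Gamma_yyy = -2565/1414


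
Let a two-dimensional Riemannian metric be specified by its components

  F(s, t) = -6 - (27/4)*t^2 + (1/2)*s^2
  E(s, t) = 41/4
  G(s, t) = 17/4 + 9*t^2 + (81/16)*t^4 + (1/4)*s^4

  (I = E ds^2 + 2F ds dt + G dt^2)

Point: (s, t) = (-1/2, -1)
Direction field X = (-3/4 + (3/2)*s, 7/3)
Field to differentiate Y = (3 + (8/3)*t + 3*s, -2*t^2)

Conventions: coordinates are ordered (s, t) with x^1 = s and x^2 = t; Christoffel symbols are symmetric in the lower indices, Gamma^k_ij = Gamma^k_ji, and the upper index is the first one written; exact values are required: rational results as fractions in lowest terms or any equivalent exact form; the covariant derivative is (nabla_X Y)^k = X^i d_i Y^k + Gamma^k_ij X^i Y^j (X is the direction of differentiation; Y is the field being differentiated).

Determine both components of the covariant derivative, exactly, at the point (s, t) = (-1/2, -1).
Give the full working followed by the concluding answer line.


E = 41/4, F = -101/8, G = 1173/64 at the point
E_s = 0, E_t = 0, F_s = -1/2, F_t = 27/2, G_s = -1/8, G_t = -153/4
EG - F^2 = 7289/256;  g^inv = (256/7289) * [[1173/64, 101/8], [101/8, 41/4]]
first-kind symbols [ij,l] = (1/2)(d_i g_jl + d_j g_il - d_l g_ij): [ss,s] = E_s/2 = 0, [ss,t] = F_s - E_t/2 = -1/2, [st,s] = E_t/2 = 0, [st,t] = G_s/2 = -1/16, [tt,s] = F_t - G_s/2 = 217/16, [tt,t] = G_t/2 = -153/8
Gamma^s_ij = (G*[ij,s] - F*[ij,t])/(EG - F^2), Gamma^t_ij = (E*[ij,t] - F*[ij,s])/(EG - F^2)
Gamma_sss = -1616/7289, Gamma_sst = -202/7289, Gamma_stt = 7293/29156, Gamma_tss = -1312/7289, Gamma_tst = -164/7289, Gamma_ttt = -6350/7289
X = (-3/2, 7/3), Y = (-7/6, -2) at the point

Answer: (nabla_X Y)^s = 3482/21867, (nabla_X Y)^t = 857902/65601


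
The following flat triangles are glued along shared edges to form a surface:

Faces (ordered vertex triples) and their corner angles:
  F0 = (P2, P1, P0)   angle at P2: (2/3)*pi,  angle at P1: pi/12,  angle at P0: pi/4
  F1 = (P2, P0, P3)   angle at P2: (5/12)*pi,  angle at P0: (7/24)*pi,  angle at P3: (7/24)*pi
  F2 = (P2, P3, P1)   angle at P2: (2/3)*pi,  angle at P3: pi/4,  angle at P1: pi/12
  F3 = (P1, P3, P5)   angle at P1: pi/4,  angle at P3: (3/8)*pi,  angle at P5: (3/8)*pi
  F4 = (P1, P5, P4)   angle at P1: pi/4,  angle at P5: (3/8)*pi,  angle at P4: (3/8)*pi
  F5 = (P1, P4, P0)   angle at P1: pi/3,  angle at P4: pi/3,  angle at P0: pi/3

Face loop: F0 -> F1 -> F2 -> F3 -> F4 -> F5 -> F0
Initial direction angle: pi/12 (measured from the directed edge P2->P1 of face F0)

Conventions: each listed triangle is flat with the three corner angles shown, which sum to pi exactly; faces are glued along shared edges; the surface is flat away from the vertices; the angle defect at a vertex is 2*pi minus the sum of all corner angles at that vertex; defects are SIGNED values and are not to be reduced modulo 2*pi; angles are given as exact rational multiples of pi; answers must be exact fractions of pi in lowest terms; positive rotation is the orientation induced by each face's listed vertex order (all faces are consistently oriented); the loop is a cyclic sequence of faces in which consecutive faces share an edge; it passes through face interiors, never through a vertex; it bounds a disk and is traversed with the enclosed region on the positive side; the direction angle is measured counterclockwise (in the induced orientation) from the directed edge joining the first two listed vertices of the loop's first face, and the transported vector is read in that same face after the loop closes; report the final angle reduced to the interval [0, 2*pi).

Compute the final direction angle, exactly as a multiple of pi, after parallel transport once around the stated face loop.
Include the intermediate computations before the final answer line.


enclosed vertex P1: corner angles sum to pi, defect = 2*pi - pi = pi
enclosed vertex P2: corner angles sum to (7/4)*pi, defect = 2*pi - (7/4)*pi = pi/4
holonomy = initial angle + sum of enclosed defects (mod 2*pi), positive in the induced orientation
final angle = pi/12 + (5/4)*pi = (4/3)*pi (mod 2*pi)

Answer: final direction angle = (4/3)*pi


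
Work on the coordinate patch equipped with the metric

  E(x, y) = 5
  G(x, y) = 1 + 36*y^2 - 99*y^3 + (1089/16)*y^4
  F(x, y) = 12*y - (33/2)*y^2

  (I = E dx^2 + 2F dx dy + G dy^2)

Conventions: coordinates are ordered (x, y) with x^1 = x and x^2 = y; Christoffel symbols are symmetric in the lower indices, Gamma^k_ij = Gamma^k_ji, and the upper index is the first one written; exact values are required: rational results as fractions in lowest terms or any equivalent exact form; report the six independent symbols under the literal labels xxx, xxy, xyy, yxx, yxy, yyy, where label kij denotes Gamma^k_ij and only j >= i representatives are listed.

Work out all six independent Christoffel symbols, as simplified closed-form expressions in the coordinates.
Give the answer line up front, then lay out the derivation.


Answer: Gamma_xxx = 0, Gamma_xxy = 0, Gamma_xyy = (192 - 528*y)/(1089*y^4 - 1584*y^3 + 576*y^2 + 80), Gamma_yxx = 0, Gamma_yxy = 0, Gamma_yyy = (2178*y^3 - 2376*y^2 + 576*y)/(1089*y^4 - 1584*y^3 + 576*y^2 + 80)

E = 5; F = 12*y - (33/2)*y^2; G = 1 + 36*y^2 - 99*y^3 + (1089/16)*y^4
Gamma^k_ij = (1/2) g^{kl} (d_i g_jl + d_j g_il - d_l g_ij), with g^inv = (1/(EG-F^2)) [[G, -F], [-F, E]]
first partials: E_x = 0, E_y = 0, F_x = 0, F_y = 12 - 33*y, G_x = 0, G_y = 72*y - 297*y^2 + (1089/4)*y^3
D = EG - F^2 = 5 + 36*y^2 - 99*y^3 + (1089/16)*y^4
expanded: Gamma^x_xx = (G E_x - 2F F_x + F E_y)/(2D), Gamma^x_xy = (G E_y - F G_x)/(2D), Gamma^x_yy = (2G F_y - G G_x - F G_y)/(2D), Gamma^y_xx = (2E F_x - E E_y - F E_x)/(2D), Gamma^y_xy = (E G_x - F E_y)/(2D), Gamma^y_yy = (E G_y - 2F F_y + F G_x)/(2D); substitute and cancel common factors
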